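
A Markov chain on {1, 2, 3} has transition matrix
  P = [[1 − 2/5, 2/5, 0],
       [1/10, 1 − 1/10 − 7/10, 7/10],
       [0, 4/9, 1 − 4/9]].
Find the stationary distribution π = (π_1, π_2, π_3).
π = (10/113, 40/113, 63/113)

This is a birth-death chain on three states, which satisfies detailed balance: π_1 · P_{12} = π_2 · P_{21} and π_2 · P_{23} = π_3 · P_{32}.
From π_1 · 2/5 = π_2 · 1/10: π_2/π_1 = (2/5)/(1/10) = 4.
From π_2 · 7/10 = π_3 · 4/9: π_3/π_2 = (7/10)/(4/9) = 63/40.
Take π_1 proportional to 1; then unnormalized π = (1, 4, 63/10). Normalize by dividing by the sum 113/10:
  π = (10/113, 40/113, 63/113).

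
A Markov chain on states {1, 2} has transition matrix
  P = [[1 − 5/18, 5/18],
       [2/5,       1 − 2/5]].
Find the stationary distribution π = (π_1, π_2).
π_1 = 36/61, π_2 = 25/61

Solve πP = π with π_1 + π_2 = 1. From πP = π: π_1 · (1 − 5/18) + π_2 · 2/5 = π_1 ⇒ π_2 · 2/5 = π_1 · 5/18 ⇒ π_2/π_1 = (5/18)/(2/5) = 25/36. Together with π_1 + π_2 = 1:
  π_1 = (2/5)/(5/18 + 2/5) = (2/5)/(61/90) = 36/61,
  π_2 = (5/18)/(5/18 + 2/5) = (5/18)/(61/90) = 25/61.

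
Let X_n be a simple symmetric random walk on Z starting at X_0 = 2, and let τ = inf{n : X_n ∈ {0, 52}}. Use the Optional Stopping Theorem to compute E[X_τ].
E[X_τ] = 2

X_n is a martingale and τ is a bounded-mean stopping time (indeed τ is finite a.s. with bounded expectation since the walk is in a bounded region). By the OST, E[X_τ] = E[X_0] = 2. Equivalently: E[X_τ] = 52 · P(hit 52 first) + 0 · P(hit 0 first) = 52 · (2/52) = 2.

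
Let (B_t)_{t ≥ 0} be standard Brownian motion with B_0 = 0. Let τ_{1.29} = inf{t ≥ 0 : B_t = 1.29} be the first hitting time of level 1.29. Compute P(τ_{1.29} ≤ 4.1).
P(τ_{1.29} ≤ 4.1) = 2(1 − Φ(1.29/√4.1)) = 2(1 − Φ(0.6371)) ≈ 0.5241

By the reflection principle for standard BM, P(τ_b ≤ t) = 2 · P(B_t ≥ b). Since B_t ~ N(0, t), P(B_t ≥ 1.29) = 1 − Φ(1.29/√t) = 1 − Φ(1.29/√4.1) = 1 − Φ(0.6371) ≈ 0.26203. Doubling: P(τ_{1.29} ≤ 4.1) ≈ 2 · 0.26203 = 0.52406 ≈ 0.5241.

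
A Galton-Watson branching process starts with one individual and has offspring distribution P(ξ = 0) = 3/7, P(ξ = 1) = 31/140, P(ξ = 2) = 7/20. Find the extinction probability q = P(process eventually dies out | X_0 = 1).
q = 1

Mean offspring μ = 0·3/7 + 1·31/140 + 2·7/20 = 129/140 ≤ 1. For μ ≤ 1 with offspring not concentrated at 1, the Galton-Watson process goes extinct almost surely, so q = 1.
(Algebraic check: The pgf is f(s) = 3/7 + 31/140·s + 7/20·s². The extinction probability q is the smallest fixed point of f in [0, 1]. Setting s = f(s):
  7/20·s² + (31/140 − 1)·s + 3/7 = 0
  7/20·s² − (3/7 + 7/20)·s + 3/7 = 0
which factors as (s − 1)·(7/20·s − 3/7) = 0, giving roots s = 1 and s = (3/7)/(7/20) = 60/49. Since 60/49 ≥ 1, the smallest root in [0, 1] is s = 1.)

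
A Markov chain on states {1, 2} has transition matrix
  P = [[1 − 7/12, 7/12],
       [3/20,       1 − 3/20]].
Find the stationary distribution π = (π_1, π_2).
π_1 = 9/44, π_2 = 35/44

Solve πP = π with π_1 + π_2 = 1. From πP = π: π_1 · (1 − 7/12) + π_2 · 3/20 = π_1 ⇒ π_2 · 3/20 = π_1 · 7/12 ⇒ π_2/π_1 = (7/12)/(3/20) = 35/9. Together with π_1 + π_2 = 1:
  π_1 = (3/20)/(7/12 + 3/20) = (3/20)/(11/15) = 9/44,
  π_2 = (7/12)/(7/12 + 3/20) = (7/12)/(11/15) = 35/44.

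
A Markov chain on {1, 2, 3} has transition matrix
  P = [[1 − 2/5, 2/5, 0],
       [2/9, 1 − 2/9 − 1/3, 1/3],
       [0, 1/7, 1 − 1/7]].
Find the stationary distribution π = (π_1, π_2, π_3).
π = (1/7, 9/35, 3/5)

This is a birth-death chain on three states, which satisfies detailed balance: π_1 · P_{12} = π_2 · P_{21} and π_2 · P_{23} = π_3 · P_{32}.
From π_1 · 2/5 = π_2 · 2/9: π_2/π_1 = (2/5)/(2/9) = 9/5.
From π_2 · 1/3 = π_3 · 1/7: π_3/π_2 = (1/3)/(1/7) = 7/3.
Take π_1 proportional to 1; then unnormalized π = (1, 9/5, 21/5). Normalize by dividing by the sum 7:
  π = (1/7, 9/35, 3/5).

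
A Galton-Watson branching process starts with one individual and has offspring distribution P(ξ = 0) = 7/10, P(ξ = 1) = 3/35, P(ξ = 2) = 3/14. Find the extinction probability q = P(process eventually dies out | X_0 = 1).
q = 1

Mean offspring μ = 0·7/10 + 1·3/35 + 2·3/14 = 18/35 ≤ 1. For μ ≤ 1 with offspring not concentrated at 1, the Galton-Watson process goes extinct almost surely, so q = 1.
(Algebraic check: The pgf is f(s) = 7/10 + 3/35·s + 3/14·s². The extinction probability q is the smallest fixed point of f in [0, 1]. Setting s = f(s):
  3/14·s² + (3/35 − 1)·s + 7/10 = 0
  3/14·s² − (7/10 + 3/14)·s + 7/10 = 0
which factors as (s − 1)·(3/14·s − 7/10) = 0, giving roots s = 1 and s = (7/10)/(3/14) = 49/15. Since 49/15 ≥ 1, the smallest root in [0, 1] is s = 1.)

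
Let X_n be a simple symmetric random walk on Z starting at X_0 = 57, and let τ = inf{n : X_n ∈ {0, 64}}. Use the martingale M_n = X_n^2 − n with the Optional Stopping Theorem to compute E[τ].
E[τ] = 399

M_n = X_n^2 − n is a martingale (since E[X_{n+1}^2 | F_n] = X_n^2 + 1). By OST (τ has finite mean in a bounded region), E[M_τ] = E[M_0] = X_0^2 − 0 = 57^2 = 3249. Also E[M_τ] = E[X_τ^2] − E[τ]. The walk exits at 0 or 64, with P(hit 64 first) = 57/64, so E[X_τ^2] = 64^2 · 57/64 + 0 = 3648. Thus E[τ] = E[X_τ^2] − E[M_τ] = 3648 − 3249 = 399 = 57(64 − 57) = 399.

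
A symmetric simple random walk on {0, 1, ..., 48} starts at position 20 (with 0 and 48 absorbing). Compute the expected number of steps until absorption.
E[τ | X_0 = 20] = 560

Let v_k = E[τ | X_0 = k]. Boundary: v_0 = v_48 = 0. Recurrence: v_k = 1 + (v_{k-1} + v_{k+1})/2 for 1 ≤ k ≤ 47. The particular solution to v_k − (v_{k-1} + v_{k+1})/2 = 1 is v_k = −k^2. Adding homogeneous solution A + B k and matching boundaries gives v_k = k (48 − k). Substituting k = 20: v_20 = 20 · 28 = 560.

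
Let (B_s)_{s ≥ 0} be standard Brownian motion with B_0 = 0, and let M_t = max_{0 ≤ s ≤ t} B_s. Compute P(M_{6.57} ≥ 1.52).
P(M_{6.57} ≥ 1.52) = 2·P(B_{6.57} ≥ 1.52) = 2(1 − Φ(1.52/√6.57)) ≈ 0.5532

By the reflection principle for Brownian motion, P(M_t ≥ a) = 2 · P(B_t ≥ a) for a ≥ 0. Since B_t ~ N(0, t), P(B_t ≥ 1.52) = 1 − Φ(1.52/√t) = 1 − Φ(1.52/√6.57) = 1 − Φ(0.5930). So
  P(M_{6.57} ≥ 1.52) = 2(1 − Φ(0.5930)) ≈ 0.5532.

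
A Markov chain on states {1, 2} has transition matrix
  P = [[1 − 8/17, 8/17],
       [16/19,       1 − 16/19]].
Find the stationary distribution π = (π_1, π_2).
π_1 = 34/53, π_2 = 19/53

Solve πP = π with π_1 + π_2 = 1. From πP = π: π_1 · (1 − 8/17) + π_2 · 16/19 = π_1 ⇒ π_2 · 16/19 = π_1 · 8/17 ⇒ π_2/π_1 = (8/17)/(16/19) = 19/34. Together with π_1 + π_2 = 1:
  π_1 = (16/19)/(8/17 + 16/19) = (16/19)/(424/323) = 34/53,
  π_2 = (8/17)/(8/17 + 16/19) = (8/17)/(424/323) = 19/53.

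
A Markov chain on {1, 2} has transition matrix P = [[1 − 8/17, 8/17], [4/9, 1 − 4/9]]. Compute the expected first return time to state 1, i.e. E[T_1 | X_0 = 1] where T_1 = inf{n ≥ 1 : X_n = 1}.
E[T_1 | X_0 = 1] = 1/π_1 = 35/17

For an irreducible recurrent Markov chain with stationary distribution π, E[T_i | X_0 = i] = 1/π_i (Kac's formula). Here π_1 = (4/9)/(8/17 + 4/9) = (4/9)/(140/153) = 17/35, so E[T_1 | X_0 = 1] = 1/π_1 = (8/17 + 4/9)/(4/9) = (140/153)/(4/9) = 35/17.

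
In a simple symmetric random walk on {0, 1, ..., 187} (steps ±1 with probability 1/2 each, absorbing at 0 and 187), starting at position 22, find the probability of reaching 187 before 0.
P(hit 187 before 0) = 22/187 = 2/17

Let u_k = P(hit 187 before 0 | start at k). Then u_0 = 0, u_187 = 1, and u_k = u_{k-1}/2 + u_{k+1}/2 for 1 ≤ k ≤ 186. This harmonic recurrence is solved by u_k = k/187, giving u_22 = 22/187 = 2/17.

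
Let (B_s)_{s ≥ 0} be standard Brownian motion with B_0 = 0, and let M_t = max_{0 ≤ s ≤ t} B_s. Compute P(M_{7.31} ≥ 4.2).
P(M_{7.31} ≥ 4.2) = 2·P(B_{7.31} ≥ 4.2) = 2(1 − Φ(4.2/√7.31)) ≈ 0.1203

By the reflection principle for Brownian motion, P(M_t ≥ a) = 2 · P(B_t ≥ a) for a ≥ 0. Since B_t ~ N(0, t), P(B_t ≥ 4.2) = 1 − Φ(4.2/√t) = 1 − Φ(4.2/√7.31) = 1 − Φ(1.5534). So
  P(M_{7.31} ≥ 4.2) = 2(1 − Φ(1.5534)) ≈ 0.1203.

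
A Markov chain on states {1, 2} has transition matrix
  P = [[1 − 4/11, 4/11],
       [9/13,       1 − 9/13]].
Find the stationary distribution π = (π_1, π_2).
π_1 = 99/151, π_2 = 52/151

Solve πP = π with π_1 + π_2 = 1. From πP = π: π_1 · (1 − 4/11) + π_2 · 9/13 = π_1 ⇒ π_2 · 9/13 = π_1 · 4/11 ⇒ π_2/π_1 = (4/11)/(9/13) = 52/99. Together with π_1 + π_2 = 1:
  π_1 = (9/13)/(4/11 + 9/13) = (9/13)/(151/143) = 99/151,
  π_2 = (4/11)/(4/11 + 9/13) = (4/11)/(151/143) = 52/151.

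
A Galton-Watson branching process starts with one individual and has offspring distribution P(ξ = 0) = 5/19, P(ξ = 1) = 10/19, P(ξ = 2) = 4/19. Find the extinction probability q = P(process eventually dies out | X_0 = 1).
q = 1

Mean offspring μ = 0·5/19 + 1·10/19 + 2·4/19 = 18/19 ≤ 1. For μ ≤ 1 with offspring not concentrated at 1, the Galton-Watson process goes extinct almost surely, so q = 1.
(Algebraic check: The pgf is f(s) = 5/19 + 10/19·s + 4/19·s². The extinction probability q is the smallest fixed point of f in [0, 1]. Setting s = f(s):
  4/19·s² + (10/19 − 1)·s + 5/19 = 0
  4/19·s² − (5/19 + 4/19)·s + 5/19 = 0
which factors as (s − 1)·(4/19·s − 5/19) = 0, giving roots s = 1 and s = (5/19)/(4/19) = 5/4. Since 5/4 ≥ 1, the smallest root in [0, 1] is s = 1.)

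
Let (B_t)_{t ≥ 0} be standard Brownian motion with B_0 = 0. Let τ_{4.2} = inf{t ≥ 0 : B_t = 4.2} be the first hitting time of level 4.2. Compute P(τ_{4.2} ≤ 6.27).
P(τ_{4.2} ≤ 6.27) = 2(1 − Φ(4.2/√6.27)) = 2(1 − Φ(1.6773)) ≈ 0.0935

By the reflection principle for standard BM, P(τ_b ≤ t) = 2 · P(B_t ≥ b). Since B_t ~ N(0, t), P(B_t ≥ 4.2) = 1 − Φ(4.2/√t) = 1 − Φ(4.2/√6.27) = 1 − Φ(1.6773) ≈ 0.04674. Doubling: P(τ_{4.2} ≤ 6.27) ≈ 2 · 0.04674 = 0.09348 ≈ 0.0935.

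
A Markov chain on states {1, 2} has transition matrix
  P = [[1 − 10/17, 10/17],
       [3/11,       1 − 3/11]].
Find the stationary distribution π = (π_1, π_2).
π_1 = 51/161, π_2 = 110/161

Solve πP = π with π_1 + π_2 = 1. From πP = π: π_1 · (1 − 10/17) + π_2 · 3/11 = π_1 ⇒ π_2 · 3/11 = π_1 · 10/17 ⇒ π_2/π_1 = (10/17)/(3/11) = 110/51. Together with π_1 + π_2 = 1:
  π_1 = (3/11)/(10/17 + 3/11) = (3/11)/(161/187) = 51/161,
  π_2 = (10/17)/(10/17 + 3/11) = (10/17)/(161/187) = 110/161.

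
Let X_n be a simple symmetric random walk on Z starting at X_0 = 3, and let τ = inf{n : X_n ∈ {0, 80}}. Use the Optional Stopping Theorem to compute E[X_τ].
E[X_τ] = 3

X_n is a martingale and τ is a bounded-mean stopping time (indeed τ is finite a.s. with bounded expectation since the walk is in a bounded region). By the OST, E[X_τ] = E[X_0] = 3. Equivalently: E[X_τ] = 80 · P(hit 80 first) + 0 · P(hit 0 first) = 80 · (3/80) = 3.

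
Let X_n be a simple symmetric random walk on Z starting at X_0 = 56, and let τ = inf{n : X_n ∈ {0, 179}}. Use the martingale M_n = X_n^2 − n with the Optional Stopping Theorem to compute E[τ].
E[τ] = 6888

M_n = X_n^2 − n is a martingale (since E[X_{n+1}^2 | F_n] = X_n^2 + 1). By OST (τ has finite mean in a bounded region), E[M_τ] = E[M_0] = X_0^2 − 0 = 56^2 = 3136. Also E[M_τ] = E[X_τ^2] − E[τ]. The walk exits at 0 or 179, with P(hit 179 first) = 56/179, so E[X_τ^2] = 179^2 · 56/179 + 0 = 10024. Thus E[τ] = E[X_τ^2] − E[M_τ] = 10024 − 3136 = 6888 = 56(179 − 56) = 6888.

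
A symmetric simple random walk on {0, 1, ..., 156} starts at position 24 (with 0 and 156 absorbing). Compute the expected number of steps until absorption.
E[τ | X_0 = 24] = 3168

Let v_k = E[τ | X_0 = k]. Boundary: v_0 = v_156 = 0. Recurrence: v_k = 1 + (v_{k-1} + v_{k+1})/2 for 1 ≤ k ≤ 155. The particular solution to v_k − (v_{k-1} + v_{k+1})/2 = 1 is v_k = −k^2. Adding homogeneous solution A + B k and matching boundaries gives v_k = k (156 − k). Substituting k = 24: v_24 = 24 · 132 = 3168.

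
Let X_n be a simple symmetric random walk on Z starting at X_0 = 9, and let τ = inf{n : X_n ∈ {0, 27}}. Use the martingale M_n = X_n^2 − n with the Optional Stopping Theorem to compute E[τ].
E[τ] = 162

M_n = X_n^2 − n is a martingale (since E[X_{n+1}^2 | F_n] = X_n^2 + 1). By OST (τ has finite mean in a bounded region), E[M_τ] = E[M_0] = X_0^2 − 0 = 9^2 = 81. Also E[M_τ] = E[X_τ^2] − E[τ]. The walk exits at 0 or 27, with P(hit 27 first) = 9/27, so E[X_τ^2] = 27^2 · 9/27 + 0 = 243. Thus E[τ] = E[X_τ^2] − E[M_τ] = 243 − 81 = 162 = 9(27 − 9) = 162.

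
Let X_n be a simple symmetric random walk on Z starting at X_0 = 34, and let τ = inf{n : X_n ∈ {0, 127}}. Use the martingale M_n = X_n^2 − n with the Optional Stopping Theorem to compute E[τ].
E[τ] = 3162

M_n = X_n^2 − n is a martingale (since E[X_{n+1}^2 | F_n] = X_n^2 + 1). By OST (τ has finite mean in a bounded region), E[M_τ] = E[M_0] = X_0^2 − 0 = 34^2 = 1156. Also E[M_τ] = E[X_τ^2] − E[τ]. The walk exits at 0 or 127, with P(hit 127 first) = 34/127, so E[X_τ^2] = 127^2 · 34/127 + 0 = 4318. Thus E[τ] = E[X_τ^2] − E[M_τ] = 4318 − 1156 = 3162 = 34(127 − 34) = 3162.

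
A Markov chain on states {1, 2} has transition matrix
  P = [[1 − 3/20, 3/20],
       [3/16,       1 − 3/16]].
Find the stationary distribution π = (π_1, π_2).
π_1 = 5/9, π_2 = 4/9

Solve πP = π with π_1 + π_2 = 1. From πP = π: π_1 · (1 − 3/20) + π_2 · 3/16 = π_1 ⇒ π_2 · 3/16 = π_1 · 3/20 ⇒ π_2/π_1 = (3/20)/(3/16) = 4/5. Together with π_1 + π_2 = 1:
  π_1 = (3/16)/(3/20 + 3/16) = (3/16)/(27/80) = 5/9,
  π_2 = (3/20)/(3/20 + 3/16) = (3/20)/(27/80) = 4/9.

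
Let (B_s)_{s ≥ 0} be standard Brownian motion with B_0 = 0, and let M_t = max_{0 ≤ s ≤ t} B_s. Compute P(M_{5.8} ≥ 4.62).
P(M_{5.8} ≥ 4.62) = 2·P(B_{5.8} ≥ 4.62) = 2(1 − Φ(4.62/√5.8)) ≈ 0.0551

By the reflection principle for Brownian motion, P(M_t ≥ a) = 2 · P(B_t ≥ a) for a ≥ 0. Since B_t ~ N(0, t), P(B_t ≥ 4.62) = 1 − Φ(4.62/√t) = 1 − Φ(4.62/√5.8) = 1 − Φ(1.9184). So
  P(M_{5.8} ≥ 4.62) = 2(1 − Φ(1.9184)) ≈ 0.0551.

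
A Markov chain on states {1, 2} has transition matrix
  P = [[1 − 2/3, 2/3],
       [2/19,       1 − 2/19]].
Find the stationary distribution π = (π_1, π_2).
π_1 = 3/22, π_2 = 19/22

Solve πP = π with π_1 + π_2 = 1. From πP = π: π_1 · (1 − 2/3) + π_2 · 2/19 = π_1 ⇒ π_2 · 2/19 = π_1 · 2/3 ⇒ π_2/π_1 = (2/3)/(2/19) = 19/3. Together with π_1 + π_2 = 1:
  π_1 = (2/19)/(2/3 + 2/19) = (2/19)/(44/57) = 3/22,
  π_2 = (2/3)/(2/3 + 2/19) = (2/3)/(44/57) = 19/22.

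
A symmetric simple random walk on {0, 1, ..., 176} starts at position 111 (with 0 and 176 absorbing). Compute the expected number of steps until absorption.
E[τ | X_0 = 111] = 7215

Let v_k = E[τ | X_0 = k]. Boundary: v_0 = v_176 = 0. Recurrence: v_k = 1 + (v_{k-1} + v_{k+1})/2 for 1 ≤ k ≤ 175. The particular solution to v_k − (v_{k-1} + v_{k+1})/2 = 1 is v_k = −k^2. Adding homogeneous solution A + B k and matching boundaries gives v_k = k (176 − k). Substituting k = 111: v_111 = 111 · 65 = 7215.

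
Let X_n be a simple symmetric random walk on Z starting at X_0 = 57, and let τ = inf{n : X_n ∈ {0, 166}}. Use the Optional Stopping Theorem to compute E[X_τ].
E[X_τ] = 57

X_n is a martingale and τ is a bounded-mean stopping time (indeed τ is finite a.s. with bounded expectation since the walk is in a bounded region). By the OST, E[X_τ] = E[X_0] = 57. Equivalently: E[X_τ] = 166 · P(hit 166 first) + 0 · P(hit 0 first) = 166 · (57/166) = 57.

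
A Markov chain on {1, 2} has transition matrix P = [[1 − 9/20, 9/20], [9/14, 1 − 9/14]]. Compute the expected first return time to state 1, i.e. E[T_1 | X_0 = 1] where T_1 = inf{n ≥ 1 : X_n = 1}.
E[T_1 | X_0 = 1] = 1/π_1 = 17/10

For an irreducible recurrent Markov chain with stationary distribution π, E[T_i | X_0 = i] = 1/π_i (Kac's formula). Here π_1 = (9/14)/(9/20 + 9/14) = (9/14)/(153/140) = 10/17, so E[T_1 | X_0 = 1] = 1/π_1 = (9/20 + 9/14)/(9/14) = (153/140)/(9/14) = 17/10.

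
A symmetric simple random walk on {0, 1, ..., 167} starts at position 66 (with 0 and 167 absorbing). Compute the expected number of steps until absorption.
E[τ | X_0 = 66] = 6666

Let v_k = E[τ | X_0 = k]. Boundary: v_0 = v_167 = 0. Recurrence: v_k = 1 + (v_{k-1} + v_{k+1})/2 for 1 ≤ k ≤ 166. The particular solution to v_k − (v_{k-1} + v_{k+1})/2 = 1 is v_k = −k^2. Adding homogeneous solution A + B k and matching boundaries gives v_k = k (167 − k). Substituting k = 66: v_66 = 66 · 101 = 6666.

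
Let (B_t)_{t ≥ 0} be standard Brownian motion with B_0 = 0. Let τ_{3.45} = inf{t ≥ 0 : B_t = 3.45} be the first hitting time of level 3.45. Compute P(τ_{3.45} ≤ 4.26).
P(τ_{3.45} ≤ 4.26) = 2(1 − Φ(3.45/√4.26)) = 2(1 − Φ(1.6715)) ≈ 0.0946

By the reflection principle for standard BM, P(τ_b ≤ t) = 2 · P(B_t ≥ b). Since B_t ~ N(0, t), P(B_t ≥ 3.45) = 1 − Φ(3.45/√t) = 1 − Φ(3.45/√4.26) = 1 − Φ(1.6715) ≈ 0.04731. Doubling: P(τ_{3.45} ≤ 4.26) ≈ 2 · 0.04731 = 0.09462 ≈ 0.0946.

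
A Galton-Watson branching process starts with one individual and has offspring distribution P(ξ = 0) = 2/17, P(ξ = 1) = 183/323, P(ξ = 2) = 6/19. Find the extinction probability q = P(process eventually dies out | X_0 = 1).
q = 19/51

The pgf is f(s) = 2/17 + 183/323·s + 6/19·s². The extinction probability q is the smallest fixed point of f in [0, 1]. Setting s = f(s):
  6/19·s² + (183/323 − 1)·s + 2/17 = 0
  6/19·s² − (2/17 + 6/19)·s + 2/17 = 0
which factors as (s − 1)·(6/19·s − 2/17) = 0, giving roots s = 1 and s = (2/17)/(6/19) = 19/51.
Mean offspring μ = 183/323 + 2·6/19 = 387/323 > 1 (supercritical), so q < 1. The extinction probability is the smaller root: q = (2/17)/(6/19) = 19/51.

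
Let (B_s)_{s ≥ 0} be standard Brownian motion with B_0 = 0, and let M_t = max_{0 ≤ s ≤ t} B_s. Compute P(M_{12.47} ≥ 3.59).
P(M_{12.47} ≥ 3.59) = 2·P(B_{12.47} ≥ 3.59) = 2(1 − Φ(3.59/√12.47)) ≈ 0.3093

By the reflection principle for Brownian motion, P(M_t ≥ a) = 2 · P(B_t ≥ a) for a ≥ 0. Since B_t ~ N(0, t), P(B_t ≥ 3.59) = 1 − Φ(3.59/√t) = 1 − Φ(3.59/√12.47) = 1 − Φ(1.0166). So
  P(M_{12.47} ≥ 3.59) = 2(1 − Φ(1.0166)) ≈ 0.3093.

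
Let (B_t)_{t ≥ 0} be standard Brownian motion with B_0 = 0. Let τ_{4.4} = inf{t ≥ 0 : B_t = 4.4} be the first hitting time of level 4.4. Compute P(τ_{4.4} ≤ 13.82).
P(τ_{4.4} ≤ 13.82) = 2(1 − Φ(4.4/√13.82)) = 2(1 − Φ(1.1836)) ≈ 0.2366

By the reflection principle for standard BM, P(τ_b ≤ t) = 2 · P(B_t ≥ b). Since B_t ~ N(0, t), P(B_t ≥ 4.4) = 1 − Φ(4.4/√t) = 1 − Φ(4.4/√13.82) = 1 − Φ(1.1836) ≈ 0.11829. Doubling: P(τ_{4.4} ≤ 13.82) ≈ 2 · 0.11829 = 0.23658 ≈ 0.2366.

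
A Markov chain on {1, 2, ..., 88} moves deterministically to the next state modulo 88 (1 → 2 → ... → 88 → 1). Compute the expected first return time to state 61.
E[T_61 | X_0 = 61] = 88

The chain cycles deterministically, so starting at state 61 it returns in exactly 88 steps. Equivalently, the stationary distribution is uniform π_j = 1/88 for every state j, so by Kac's formula E[T_61] = 1/π_61 = 88.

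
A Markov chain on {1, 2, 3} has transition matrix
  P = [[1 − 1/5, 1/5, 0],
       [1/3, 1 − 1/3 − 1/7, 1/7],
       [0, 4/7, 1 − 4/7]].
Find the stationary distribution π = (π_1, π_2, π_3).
π = (4/7, 12/35, 3/35)

This is a birth-death chain on three states, which satisfies detailed balance: π_1 · P_{12} = π_2 · P_{21} and π_2 · P_{23} = π_3 · P_{32}.
From π_1 · 1/5 = π_2 · 1/3: π_2/π_1 = (1/5)/(1/3) = 3/5.
From π_2 · 1/7 = π_3 · 4/7: π_3/π_2 = (1/7)/(4/7) = 1/4.
Take π_1 proportional to 1; then unnormalized π = (1, 3/5, 3/20). Normalize by dividing by the sum 7/4:
  π = (4/7, 12/35, 3/35).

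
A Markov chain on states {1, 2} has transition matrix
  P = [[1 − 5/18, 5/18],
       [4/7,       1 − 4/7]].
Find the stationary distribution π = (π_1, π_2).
π_1 = 72/107, π_2 = 35/107

Solve πP = π with π_1 + π_2 = 1. From πP = π: π_1 · (1 − 5/18) + π_2 · 4/7 = π_1 ⇒ π_2 · 4/7 = π_1 · 5/18 ⇒ π_2/π_1 = (5/18)/(4/7) = 35/72. Together with π_1 + π_2 = 1:
  π_1 = (4/7)/(5/18 + 4/7) = (4/7)/(107/126) = 72/107,
  π_2 = (5/18)/(5/18 + 4/7) = (5/18)/(107/126) = 35/107.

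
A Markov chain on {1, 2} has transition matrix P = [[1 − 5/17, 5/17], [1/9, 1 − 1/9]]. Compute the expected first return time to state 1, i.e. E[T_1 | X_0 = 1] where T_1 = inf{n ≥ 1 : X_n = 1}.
E[T_1 | X_0 = 1] = 1/π_1 = 62/17

For an irreducible recurrent Markov chain with stationary distribution π, E[T_i | X_0 = i] = 1/π_i (Kac's formula). Here π_1 = (1/9)/(5/17 + 1/9) = (1/9)/(62/153) = 17/62, so E[T_1 | X_0 = 1] = 1/π_1 = (5/17 + 1/9)/(1/9) = (62/153)/(1/9) = 62/17.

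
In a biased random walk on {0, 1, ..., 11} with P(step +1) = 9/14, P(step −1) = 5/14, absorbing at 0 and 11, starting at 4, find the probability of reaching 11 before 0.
P(hit 11 before 0) = (1 − (5/9)^4) / (1 − (5/9)^11) = 7097925996/7833057871

Let u_k denote P(reach 11 before 0 | start at k). Boundary: u_0 = 0, u_11 = 1. Recurrence: u_k = 9/14·u_{k+1} + 5/14·u_{k-1} for 1 ≤ k ≤ 10. Try u_k = A + B·r^k with r = q/p = (5/14)/(9/14) = 5/9. Substitution satisfies the recurrence; boundary conditions give:
  u_k = (1 − r^k) / (1 − r^N) = (1 − (5/9)^4) / (1 − (5/9)^11) = 7097925996/7833057871.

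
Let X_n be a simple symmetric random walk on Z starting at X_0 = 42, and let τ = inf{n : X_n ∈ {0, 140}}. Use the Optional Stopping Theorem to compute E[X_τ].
E[X_τ] = 42

X_n is a martingale and τ is a bounded-mean stopping time (indeed τ is finite a.s. with bounded expectation since the walk is in a bounded region). By the OST, E[X_τ] = E[X_0] = 42. Equivalently: E[X_τ] = 140 · P(hit 140 first) + 0 · P(hit 0 first) = 140 · (42/140) = 42.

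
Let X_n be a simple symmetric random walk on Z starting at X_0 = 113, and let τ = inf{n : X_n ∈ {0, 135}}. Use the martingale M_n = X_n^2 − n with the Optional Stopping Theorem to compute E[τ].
E[τ] = 2486

M_n = X_n^2 − n is a martingale (since E[X_{n+1}^2 | F_n] = X_n^2 + 1). By OST (τ has finite mean in a bounded region), E[M_τ] = E[M_0] = X_0^2 − 0 = 113^2 = 12769. Also E[M_τ] = E[X_τ^2] − E[τ]. The walk exits at 0 or 135, with P(hit 135 first) = 113/135, so E[X_τ^2] = 135^2 · 113/135 + 0 = 15255. Thus E[τ] = E[X_τ^2] − E[M_τ] = 15255 − 12769 = 2486 = 113(135 − 113) = 2486.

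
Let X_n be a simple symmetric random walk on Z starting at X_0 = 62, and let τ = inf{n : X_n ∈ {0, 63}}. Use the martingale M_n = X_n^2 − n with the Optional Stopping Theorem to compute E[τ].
E[τ] = 62

M_n = X_n^2 − n is a martingale (since E[X_{n+1}^2 | F_n] = X_n^2 + 1). By OST (τ has finite mean in a bounded region), E[M_τ] = E[M_0] = X_0^2 − 0 = 62^2 = 3844. Also E[M_τ] = E[X_τ^2] − E[τ]. The walk exits at 0 or 63, with P(hit 63 first) = 62/63, so E[X_τ^2] = 63^2 · 62/63 + 0 = 3906. Thus E[τ] = E[X_τ^2] − E[M_τ] = 3906 − 3844 = 62 = 62(63 − 62) = 62.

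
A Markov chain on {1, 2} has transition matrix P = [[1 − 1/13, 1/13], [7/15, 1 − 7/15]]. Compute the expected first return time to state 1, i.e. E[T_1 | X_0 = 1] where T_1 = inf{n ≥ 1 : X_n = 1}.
E[T_1 | X_0 = 1] = 1/π_1 = 106/91

For an irreducible recurrent Markov chain with stationary distribution π, E[T_i | X_0 = i] = 1/π_i (Kac's formula). Here π_1 = (7/15)/(1/13 + 7/15) = (7/15)/(106/195) = 91/106, so E[T_1 | X_0 = 1] = 1/π_1 = (1/13 + 7/15)/(7/15) = (106/195)/(7/15) = 106/91.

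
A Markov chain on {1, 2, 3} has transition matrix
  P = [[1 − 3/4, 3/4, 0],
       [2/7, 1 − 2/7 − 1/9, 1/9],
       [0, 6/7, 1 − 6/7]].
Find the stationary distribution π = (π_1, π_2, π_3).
π = (144/571, 378/571, 49/571)

This is a birth-death chain on three states, which satisfies detailed balance: π_1 · P_{12} = π_2 · P_{21} and π_2 · P_{23} = π_3 · P_{32}.
From π_1 · 3/4 = π_2 · 2/7: π_2/π_1 = (3/4)/(2/7) = 21/8.
From π_2 · 1/9 = π_3 · 6/7: π_3/π_2 = (1/9)/(6/7) = 7/54.
Take π_1 proportional to 1; then unnormalized π = (1, 21/8, 49/144). Normalize by dividing by the sum 571/144:
  π = (144/571, 378/571, 49/571).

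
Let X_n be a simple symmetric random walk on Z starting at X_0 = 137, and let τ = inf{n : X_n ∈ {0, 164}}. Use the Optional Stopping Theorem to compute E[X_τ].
E[X_τ] = 137

X_n is a martingale and τ is a bounded-mean stopping time (indeed τ is finite a.s. with bounded expectation since the walk is in a bounded region). By the OST, E[X_τ] = E[X_0] = 137. Equivalently: E[X_τ] = 164 · P(hit 164 first) + 0 · P(hit 0 first) = 164 · (137/164) = 137.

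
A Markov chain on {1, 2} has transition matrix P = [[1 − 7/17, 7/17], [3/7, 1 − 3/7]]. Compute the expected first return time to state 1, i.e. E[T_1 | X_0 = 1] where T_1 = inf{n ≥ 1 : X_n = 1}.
E[T_1 | X_0 = 1] = 1/π_1 = 100/51

For an irreducible recurrent Markov chain with stationary distribution π, E[T_i | X_0 = i] = 1/π_i (Kac's formula). Here π_1 = (3/7)/(7/17 + 3/7) = (3/7)/(100/119) = 51/100, so E[T_1 | X_0 = 1] = 1/π_1 = (7/17 + 3/7)/(3/7) = (100/119)/(3/7) = 100/51.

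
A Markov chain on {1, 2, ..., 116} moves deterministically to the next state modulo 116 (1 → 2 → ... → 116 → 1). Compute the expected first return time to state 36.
E[T_36 | X_0 = 36] = 116

The chain cycles deterministically, so starting at state 36 it returns in exactly 116 steps. Equivalently, the stationary distribution is uniform π_j = 1/116 for every state j, so by Kac's formula E[T_36] = 1/π_36 = 116.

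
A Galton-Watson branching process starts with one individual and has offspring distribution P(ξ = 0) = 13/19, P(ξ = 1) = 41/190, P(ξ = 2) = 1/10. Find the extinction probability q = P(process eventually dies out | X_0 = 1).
q = 1

Mean offspring μ = 0·13/19 + 1·41/190 + 2·1/10 = 79/190 ≤ 1. For μ ≤ 1 with offspring not concentrated at 1, the Galton-Watson process goes extinct almost surely, so q = 1.
(Algebraic check: The pgf is f(s) = 13/19 + 41/190·s + 1/10·s². The extinction probability q is the smallest fixed point of f in [0, 1]. Setting s = f(s):
  1/10·s² + (41/190 − 1)·s + 13/19 = 0
  1/10·s² − (13/19 + 1/10)·s + 13/19 = 0
which factors as (s − 1)·(1/10·s − 13/19) = 0, giving roots s = 1 and s = (13/19)/(1/10) = 130/19. Since 130/19 ≥ 1, the smallest root in [0, 1] is s = 1.)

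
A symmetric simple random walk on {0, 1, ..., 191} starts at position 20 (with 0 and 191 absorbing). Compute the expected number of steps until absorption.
E[τ | X_0 = 20] = 3420

Let v_k = E[τ | X_0 = k]. Boundary: v_0 = v_191 = 0. Recurrence: v_k = 1 + (v_{k-1} + v_{k+1})/2 for 1 ≤ k ≤ 190. The particular solution to v_k − (v_{k-1} + v_{k+1})/2 = 1 is v_k = −k^2. Adding homogeneous solution A + B k and matching boundaries gives v_k = k (191 − k). Substituting k = 20: v_20 = 20 · 171 = 3420.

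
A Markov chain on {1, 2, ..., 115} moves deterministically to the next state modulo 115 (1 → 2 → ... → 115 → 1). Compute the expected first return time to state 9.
E[T_9 | X_0 = 9] = 115

The chain cycles deterministically, so starting at state 9 it returns in exactly 115 steps. Equivalently, the stationary distribution is uniform π_j = 1/115 for every state j, so by Kac's formula E[T_9] = 1/π_9 = 115.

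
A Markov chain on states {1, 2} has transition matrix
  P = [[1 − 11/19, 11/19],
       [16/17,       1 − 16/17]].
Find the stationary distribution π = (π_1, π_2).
π_1 = 304/491, π_2 = 187/491

Solve πP = π with π_1 + π_2 = 1. From πP = π: π_1 · (1 − 11/19) + π_2 · 16/17 = π_1 ⇒ π_2 · 16/17 = π_1 · 11/19 ⇒ π_2/π_1 = (11/19)/(16/17) = 187/304. Together with π_1 + π_2 = 1:
  π_1 = (16/17)/(11/19 + 16/17) = (16/17)/(491/323) = 304/491,
  π_2 = (11/19)/(11/19 + 16/17) = (11/19)/(491/323) = 187/491.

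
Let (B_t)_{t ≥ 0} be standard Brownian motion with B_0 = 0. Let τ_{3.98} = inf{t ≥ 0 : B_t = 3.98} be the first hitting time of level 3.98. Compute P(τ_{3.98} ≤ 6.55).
P(τ_{3.98} ≤ 6.55) = 2(1 − Φ(3.98/√6.55)) = 2(1 − Φ(1.5551)) ≈ 0.1199

By the reflection principle for standard BM, P(τ_b ≤ t) = 2 · P(B_t ≥ b). Since B_t ~ N(0, t), P(B_t ≥ 3.98) = 1 − Φ(3.98/√t) = 1 − Φ(3.98/√6.55) = 1 − Φ(1.5551) ≈ 0.05996. Doubling: P(τ_{3.98} ≤ 6.55) ≈ 2 · 0.05996 = 0.11992 ≈ 0.1199.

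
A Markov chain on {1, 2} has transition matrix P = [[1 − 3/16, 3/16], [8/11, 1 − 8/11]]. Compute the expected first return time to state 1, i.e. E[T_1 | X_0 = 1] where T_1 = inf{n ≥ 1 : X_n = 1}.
E[T_1 | X_0 = 1] = 1/π_1 = 161/128

For an irreducible recurrent Markov chain with stationary distribution π, E[T_i | X_0 = i] = 1/π_i (Kac's formula). Here π_1 = (8/11)/(3/16 + 8/11) = (8/11)/(161/176) = 128/161, so E[T_1 | X_0 = 1] = 1/π_1 = (3/16 + 8/11)/(8/11) = (161/176)/(8/11) = 161/128.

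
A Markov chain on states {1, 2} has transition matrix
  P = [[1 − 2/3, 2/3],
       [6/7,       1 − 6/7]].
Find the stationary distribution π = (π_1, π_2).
π_1 = 9/16, π_2 = 7/16

Solve πP = π with π_1 + π_2 = 1. From πP = π: π_1 · (1 − 2/3) + π_2 · 6/7 = π_1 ⇒ π_2 · 6/7 = π_1 · 2/3 ⇒ π_2/π_1 = (2/3)/(6/7) = 7/9. Together with π_1 + π_2 = 1:
  π_1 = (6/7)/(2/3 + 6/7) = (6/7)/(32/21) = 9/16,
  π_2 = (2/3)/(2/3 + 6/7) = (2/3)/(32/21) = 7/16.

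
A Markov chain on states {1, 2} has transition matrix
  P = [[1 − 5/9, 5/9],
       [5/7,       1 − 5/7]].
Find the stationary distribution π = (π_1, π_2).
π_1 = 9/16, π_2 = 7/16

Solve πP = π with π_1 + π_2 = 1. From πP = π: π_1 · (1 − 5/9) + π_2 · 5/7 = π_1 ⇒ π_2 · 5/7 = π_1 · 5/9 ⇒ π_2/π_1 = (5/9)/(5/7) = 7/9. Together with π_1 + π_2 = 1:
  π_1 = (5/7)/(5/9 + 5/7) = (5/7)/(80/63) = 9/16,
  π_2 = (5/9)/(5/9 + 5/7) = (5/9)/(80/63) = 7/16.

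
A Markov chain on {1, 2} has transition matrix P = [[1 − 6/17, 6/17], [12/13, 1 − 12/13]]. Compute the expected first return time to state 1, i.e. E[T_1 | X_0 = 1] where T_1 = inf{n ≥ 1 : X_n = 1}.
E[T_1 | X_0 = 1] = 1/π_1 = 47/34

For an irreducible recurrent Markov chain with stationary distribution π, E[T_i | X_0 = i] = 1/π_i (Kac's formula). Here π_1 = (12/13)/(6/17 + 12/13) = (12/13)/(282/221) = 34/47, so E[T_1 | X_0 = 1] = 1/π_1 = (6/17 + 12/13)/(12/13) = (282/221)/(12/13) = 47/34.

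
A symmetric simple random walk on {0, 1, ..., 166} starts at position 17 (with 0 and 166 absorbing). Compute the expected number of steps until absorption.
E[τ | X_0 = 17] = 2533

Let v_k = E[τ | X_0 = k]. Boundary: v_0 = v_166 = 0. Recurrence: v_k = 1 + (v_{k-1} + v_{k+1})/2 for 1 ≤ k ≤ 165. The particular solution to v_k − (v_{k-1} + v_{k+1})/2 = 1 is v_k = −k^2. Adding homogeneous solution A + B k and matching boundaries gives v_k = k (166 − k). Substituting k = 17: v_17 = 17 · 149 = 2533.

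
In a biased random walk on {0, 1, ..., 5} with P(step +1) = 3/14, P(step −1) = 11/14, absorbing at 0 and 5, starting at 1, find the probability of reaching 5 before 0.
P(hit 5 before 0) = (1 − (11/3)^1) / (1 − (11/3)^5) = 81/20101

Let u_k denote P(reach 5 before 0 | start at k). Boundary: u_0 = 0, u_5 = 1. Recurrence: u_k = 3/14·u_{k+1} + 11/14·u_{k-1} for 1 ≤ k ≤ 4. Try u_k = A + B·r^k with r = q/p = (11/14)/(3/14) = 11/3. Substitution satisfies the recurrence; boundary conditions give:
  u_k = (1 − r^k) / (1 − r^N) = (1 − (11/3)^1) / (1 − (11/3)^5) = 81/20101.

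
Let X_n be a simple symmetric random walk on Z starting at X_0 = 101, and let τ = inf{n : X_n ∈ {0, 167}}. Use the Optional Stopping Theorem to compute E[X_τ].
E[X_τ] = 101

X_n is a martingale and τ is a bounded-mean stopping time (indeed τ is finite a.s. with bounded expectation since the walk is in a bounded region). By the OST, E[X_τ] = E[X_0] = 101. Equivalently: E[X_τ] = 167 · P(hit 167 first) + 0 · P(hit 0 first) = 167 · (101/167) = 101.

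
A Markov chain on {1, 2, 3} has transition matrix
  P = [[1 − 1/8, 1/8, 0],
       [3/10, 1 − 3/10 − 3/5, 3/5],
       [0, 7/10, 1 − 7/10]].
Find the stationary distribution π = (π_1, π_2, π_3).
π = (84/149, 35/149, 30/149)

This is a birth-death chain on three states, which satisfies detailed balance: π_1 · P_{12} = π_2 · P_{21} and π_2 · P_{23} = π_3 · P_{32}.
From π_1 · 1/8 = π_2 · 3/10: π_2/π_1 = (1/8)/(3/10) = 5/12.
From π_2 · 3/5 = π_3 · 7/10: π_3/π_2 = (3/5)/(7/10) = 6/7.
Take π_1 proportional to 1; then unnormalized π = (1, 5/12, 5/14). Normalize by dividing by the sum 149/84:
  π = (84/149, 35/149, 30/149).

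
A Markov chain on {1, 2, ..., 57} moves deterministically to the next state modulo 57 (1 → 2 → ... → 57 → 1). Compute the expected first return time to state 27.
E[T_27 | X_0 = 27] = 57

The chain cycles deterministically, so starting at state 27 it returns in exactly 57 steps. Equivalently, the stationary distribution is uniform π_j = 1/57 for every state j, so by Kac's formula E[T_27] = 1/π_27 = 57.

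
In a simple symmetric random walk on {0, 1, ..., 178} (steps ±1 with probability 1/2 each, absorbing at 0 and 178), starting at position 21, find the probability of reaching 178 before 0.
P(hit 178 before 0) = 21/178

Let u_k = P(hit 178 before 0 | start at k). Then u_0 = 0, u_178 = 1, and u_k = u_{k-1}/2 + u_{k+1}/2 for 1 ≤ k ≤ 177. This harmonic recurrence is solved by u_k = k/178, giving u_21 = 21/178.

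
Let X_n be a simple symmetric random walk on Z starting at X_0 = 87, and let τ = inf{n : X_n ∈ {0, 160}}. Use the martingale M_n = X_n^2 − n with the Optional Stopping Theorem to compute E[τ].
E[τ] = 6351

M_n = X_n^2 − n is a martingale (since E[X_{n+1}^2 | F_n] = X_n^2 + 1). By OST (τ has finite mean in a bounded region), E[M_τ] = E[M_0] = X_0^2 − 0 = 87^2 = 7569. Also E[M_τ] = E[X_τ^2] − E[τ]. The walk exits at 0 or 160, with P(hit 160 first) = 87/160, so E[X_τ^2] = 160^2 · 87/160 + 0 = 13920. Thus E[τ] = E[X_τ^2] − E[M_τ] = 13920 − 7569 = 6351 = 87(160 − 87) = 6351.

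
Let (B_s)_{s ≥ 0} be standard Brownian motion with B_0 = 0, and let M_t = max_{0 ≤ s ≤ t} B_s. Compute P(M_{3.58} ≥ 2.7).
P(M_{3.58} ≥ 2.7) = 2·P(B_{3.58} ≥ 2.7) = 2(1 − Φ(2.7/√3.58)) ≈ 0.1536

By the reflection principle for Brownian motion, P(M_t ≥ a) = 2 · P(B_t ≥ a) for a ≥ 0. Since B_t ~ N(0, t), P(B_t ≥ 2.7) = 1 − Φ(2.7/√t) = 1 − Φ(2.7/√3.58) = 1 − Φ(1.4270). So
  P(M_{3.58} ≥ 2.7) = 2(1 − Φ(1.4270)) ≈ 0.1536.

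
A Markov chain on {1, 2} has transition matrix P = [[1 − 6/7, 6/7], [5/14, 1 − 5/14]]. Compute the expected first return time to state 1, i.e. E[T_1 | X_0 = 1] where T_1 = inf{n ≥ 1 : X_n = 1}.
E[T_1 | X_0 = 1] = 1/π_1 = 17/5

For an irreducible recurrent Markov chain with stationary distribution π, E[T_i | X_0 = i] = 1/π_i (Kac's formula). Here π_1 = (5/14)/(6/7 + 5/14) = (5/14)/(17/14) = 5/17, so E[T_1 | X_0 = 1] = 1/π_1 = (6/7 + 5/14)/(5/14) = (17/14)/(5/14) = 17/5.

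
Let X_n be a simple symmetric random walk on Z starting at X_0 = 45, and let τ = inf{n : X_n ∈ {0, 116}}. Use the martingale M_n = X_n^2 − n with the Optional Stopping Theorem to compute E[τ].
E[τ] = 3195

M_n = X_n^2 − n is a martingale (since E[X_{n+1}^2 | F_n] = X_n^2 + 1). By OST (τ has finite mean in a bounded region), E[M_τ] = E[M_0] = X_0^2 − 0 = 45^2 = 2025. Also E[M_τ] = E[X_τ^2] − E[τ]. The walk exits at 0 or 116, with P(hit 116 first) = 45/116, so E[X_τ^2] = 116^2 · 45/116 + 0 = 5220. Thus E[τ] = E[X_τ^2] − E[M_τ] = 5220 − 2025 = 3195 = 45(116 − 45) = 3195.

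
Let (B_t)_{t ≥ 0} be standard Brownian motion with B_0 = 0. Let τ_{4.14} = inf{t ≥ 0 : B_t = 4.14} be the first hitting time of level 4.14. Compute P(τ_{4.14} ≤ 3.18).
P(τ_{4.14} ≤ 3.18) = 2(1 − Φ(4.14/√3.18)) = 2(1 − Φ(2.3216)) ≈ 0.0203

By the reflection principle for standard BM, P(τ_b ≤ t) = 2 · P(B_t ≥ b). Since B_t ~ N(0, t), P(B_t ≥ 4.14) = 1 − Φ(4.14/√t) = 1 − Φ(4.14/√3.18) = 1 − Φ(2.3216) ≈ 0.01013. Doubling: P(τ_{4.14} ≤ 3.18) ≈ 2 · 0.01013 = 0.02026 ≈ 0.0203.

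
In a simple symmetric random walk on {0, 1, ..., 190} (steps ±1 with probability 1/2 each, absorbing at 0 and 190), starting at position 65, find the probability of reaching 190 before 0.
P(hit 190 before 0) = 65/190 = 13/38

Let u_k = P(hit 190 before 0 | start at k). Then u_0 = 0, u_190 = 1, and u_k = u_{k-1}/2 + u_{k+1}/2 for 1 ≤ k ≤ 189. This harmonic recurrence is solved by u_k = k/190, giving u_65 = 65/190 = 13/38.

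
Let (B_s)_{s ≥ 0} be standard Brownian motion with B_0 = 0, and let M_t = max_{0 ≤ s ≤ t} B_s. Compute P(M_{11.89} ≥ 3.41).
P(M_{11.89} ≥ 3.41) = 2·P(B_{11.89} ≥ 3.41) = 2(1 − Φ(3.41/√11.89)) ≈ 0.3227

By the reflection principle for Brownian motion, P(M_t ≥ a) = 2 · P(B_t ≥ a) for a ≥ 0. Since B_t ~ N(0, t), P(B_t ≥ 3.41) = 1 − Φ(3.41/√t) = 1 − Φ(3.41/√11.89) = 1 − Φ(0.9889). So
  P(M_{11.89} ≥ 3.41) = 2(1 − Φ(0.9889)) ≈ 0.3227.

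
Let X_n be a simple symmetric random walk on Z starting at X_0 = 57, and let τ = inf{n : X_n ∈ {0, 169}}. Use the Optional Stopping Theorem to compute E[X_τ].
E[X_τ] = 57

X_n is a martingale and τ is a bounded-mean stopping time (indeed τ is finite a.s. with bounded expectation since the walk is in a bounded region). By the OST, E[X_τ] = E[X_0] = 57. Equivalently: E[X_τ] = 169 · P(hit 169 first) + 0 · P(hit 0 first) = 169 · (57/169) = 57.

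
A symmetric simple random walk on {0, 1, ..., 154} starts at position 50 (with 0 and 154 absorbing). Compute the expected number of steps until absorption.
E[τ | X_0 = 50] = 5200

Let v_k = E[τ | X_0 = k]. Boundary: v_0 = v_154 = 0. Recurrence: v_k = 1 + (v_{k-1} + v_{k+1})/2 for 1 ≤ k ≤ 153. The particular solution to v_k − (v_{k-1} + v_{k+1})/2 = 1 is v_k = −k^2. Adding homogeneous solution A + B k and matching boundaries gives v_k = k (154 − k). Substituting k = 50: v_50 = 50 · 104 = 5200.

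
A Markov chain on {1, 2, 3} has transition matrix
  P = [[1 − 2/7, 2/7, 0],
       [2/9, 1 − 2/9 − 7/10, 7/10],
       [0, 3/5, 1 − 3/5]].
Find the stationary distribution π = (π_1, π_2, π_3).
π = (14/53, 18/53, 21/53)

This is a birth-death chain on three states, which satisfies detailed balance: π_1 · P_{12} = π_2 · P_{21} and π_2 · P_{23} = π_3 · P_{32}.
From π_1 · 2/7 = π_2 · 2/9: π_2/π_1 = (2/7)/(2/9) = 9/7.
From π_2 · 7/10 = π_3 · 3/5: π_3/π_2 = (7/10)/(3/5) = 7/6.
Take π_1 proportional to 1; then unnormalized π = (1, 9/7, 3/2). Normalize by dividing by the sum 53/14:
  π = (14/53, 18/53, 21/53).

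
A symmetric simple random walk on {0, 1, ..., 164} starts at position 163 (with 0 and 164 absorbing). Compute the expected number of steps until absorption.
E[τ | X_0 = 163] = 163

Let v_k = E[τ | X_0 = k]. Boundary: v_0 = v_164 = 0. Recurrence: v_k = 1 + (v_{k-1} + v_{k+1})/2 for 1 ≤ k ≤ 163. The particular solution to v_k − (v_{k-1} + v_{k+1})/2 = 1 is v_k = −k^2. Adding homogeneous solution A + B k and matching boundaries gives v_k = k (164 − k). Substituting k = 163: v_163 = 163 · 1 = 163.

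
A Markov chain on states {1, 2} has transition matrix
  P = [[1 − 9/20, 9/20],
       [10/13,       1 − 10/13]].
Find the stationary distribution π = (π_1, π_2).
π_1 = 200/317, π_2 = 117/317

Solve πP = π with π_1 + π_2 = 1. From πP = π: π_1 · (1 − 9/20) + π_2 · 10/13 = π_1 ⇒ π_2 · 10/13 = π_1 · 9/20 ⇒ π_2/π_1 = (9/20)/(10/13) = 117/200. Together with π_1 + π_2 = 1:
  π_1 = (10/13)/(9/20 + 10/13) = (10/13)/(317/260) = 200/317,
  π_2 = (9/20)/(9/20 + 10/13) = (9/20)/(317/260) = 117/317.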